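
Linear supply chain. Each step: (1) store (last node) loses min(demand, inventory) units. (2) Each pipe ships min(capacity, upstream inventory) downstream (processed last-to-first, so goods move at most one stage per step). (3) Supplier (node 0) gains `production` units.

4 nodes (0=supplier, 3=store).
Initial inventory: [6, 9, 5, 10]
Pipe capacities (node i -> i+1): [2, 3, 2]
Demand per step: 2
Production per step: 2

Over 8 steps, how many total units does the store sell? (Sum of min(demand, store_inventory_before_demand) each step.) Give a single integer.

Answer: 16

Derivation:
Step 1: sold=2 (running total=2) -> [6 8 6 10]
Step 2: sold=2 (running total=4) -> [6 7 7 10]
Step 3: sold=2 (running total=6) -> [6 6 8 10]
Step 4: sold=2 (running total=8) -> [6 5 9 10]
Step 5: sold=2 (running total=10) -> [6 4 10 10]
Step 6: sold=2 (running total=12) -> [6 3 11 10]
Step 7: sold=2 (running total=14) -> [6 2 12 10]
Step 8: sold=2 (running total=16) -> [6 2 12 10]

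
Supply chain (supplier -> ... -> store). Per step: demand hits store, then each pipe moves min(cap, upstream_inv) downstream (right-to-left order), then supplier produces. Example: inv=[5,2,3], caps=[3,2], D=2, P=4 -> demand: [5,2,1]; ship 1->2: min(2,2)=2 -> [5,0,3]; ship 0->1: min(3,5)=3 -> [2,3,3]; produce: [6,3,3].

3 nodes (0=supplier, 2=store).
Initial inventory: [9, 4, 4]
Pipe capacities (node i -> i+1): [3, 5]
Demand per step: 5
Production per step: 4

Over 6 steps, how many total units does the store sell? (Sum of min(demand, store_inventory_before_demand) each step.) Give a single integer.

Answer: 20

Derivation:
Step 1: sold=4 (running total=4) -> [10 3 4]
Step 2: sold=4 (running total=8) -> [11 3 3]
Step 3: sold=3 (running total=11) -> [12 3 3]
Step 4: sold=3 (running total=14) -> [13 3 3]
Step 5: sold=3 (running total=17) -> [14 3 3]
Step 6: sold=3 (running total=20) -> [15 3 3]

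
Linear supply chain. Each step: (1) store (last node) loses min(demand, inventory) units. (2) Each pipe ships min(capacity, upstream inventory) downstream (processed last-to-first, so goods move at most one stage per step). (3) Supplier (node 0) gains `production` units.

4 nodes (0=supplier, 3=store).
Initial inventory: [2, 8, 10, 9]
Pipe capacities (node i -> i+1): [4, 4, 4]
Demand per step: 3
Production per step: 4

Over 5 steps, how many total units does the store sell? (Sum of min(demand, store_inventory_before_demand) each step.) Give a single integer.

Step 1: sold=3 (running total=3) -> [4 6 10 10]
Step 2: sold=3 (running total=6) -> [4 6 10 11]
Step 3: sold=3 (running total=9) -> [4 6 10 12]
Step 4: sold=3 (running total=12) -> [4 6 10 13]
Step 5: sold=3 (running total=15) -> [4 6 10 14]

Answer: 15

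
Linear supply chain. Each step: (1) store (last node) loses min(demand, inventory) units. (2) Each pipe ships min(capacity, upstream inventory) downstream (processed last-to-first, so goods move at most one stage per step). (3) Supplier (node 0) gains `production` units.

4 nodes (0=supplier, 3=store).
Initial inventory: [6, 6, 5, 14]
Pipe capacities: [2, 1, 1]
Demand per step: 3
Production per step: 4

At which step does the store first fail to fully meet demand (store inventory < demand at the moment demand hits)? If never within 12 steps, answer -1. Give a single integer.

Step 1: demand=3,sold=3 ship[2->3]=1 ship[1->2]=1 ship[0->1]=2 prod=4 -> [8 7 5 12]
Step 2: demand=3,sold=3 ship[2->3]=1 ship[1->2]=1 ship[0->1]=2 prod=4 -> [10 8 5 10]
Step 3: demand=3,sold=3 ship[2->3]=1 ship[1->2]=1 ship[0->1]=2 prod=4 -> [12 9 5 8]
Step 4: demand=3,sold=3 ship[2->3]=1 ship[1->2]=1 ship[0->1]=2 prod=4 -> [14 10 5 6]
Step 5: demand=3,sold=3 ship[2->3]=1 ship[1->2]=1 ship[0->1]=2 prod=4 -> [16 11 5 4]
Step 6: demand=3,sold=3 ship[2->3]=1 ship[1->2]=1 ship[0->1]=2 prod=4 -> [18 12 5 2]
Step 7: demand=3,sold=2 ship[2->3]=1 ship[1->2]=1 ship[0->1]=2 prod=4 -> [20 13 5 1]
Step 8: demand=3,sold=1 ship[2->3]=1 ship[1->2]=1 ship[0->1]=2 prod=4 -> [22 14 5 1]
Step 9: demand=3,sold=1 ship[2->3]=1 ship[1->2]=1 ship[0->1]=2 prod=4 -> [24 15 5 1]
Step 10: demand=3,sold=1 ship[2->3]=1 ship[1->2]=1 ship[0->1]=2 prod=4 -> [26 16 5 1]
Step 11: demand=3,sold=1 ship[2->3]=1 ship[1->2]=1 ship[0->1]=2 prod=4 -> [28 17 5 1]
Step 12: demand=3,sold=1 ship[2->3]=1 ship[1->2]=1 ship[0->1]=2 prod=4 -> [30 18 5 1]
First stockout at step 7

7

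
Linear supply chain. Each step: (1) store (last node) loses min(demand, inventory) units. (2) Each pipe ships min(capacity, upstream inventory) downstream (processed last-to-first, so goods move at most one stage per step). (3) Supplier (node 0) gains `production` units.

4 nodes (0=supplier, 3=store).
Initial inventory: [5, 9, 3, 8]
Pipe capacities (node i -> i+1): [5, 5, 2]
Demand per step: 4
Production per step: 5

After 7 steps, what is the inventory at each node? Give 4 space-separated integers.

Step 1: demand=4,sold=4 ship[2->3]=2 ship[1->2]=5 ship[0->1]=5 prod=5 -> inv=[5 9 6 6]
Step 2: demand=4,sold=4 ship[2->3]=2 ship[1->2]=5 ship[0->1]=5 prod=5 -> inv=[5 9 9 4]
Step 3: demand=4,sold=4 ship[2->3]=2 ship[1->2]=5 ship[0->1]=5 prod=5 -> inv=[5 9 12 2]
Step 4: demand=4,sold=2 ship[2->3]=2 ship[1->2]=5 ship[0->1]=5 prod=5 -> inv=[5 9 15 2]
Step 5: demand=4,sold=2 ship[2->3]=2 ship[1->2]=5 ship[0->1]=5 prod=5 -> inv=[5 9 18 2]
Step 6: demand=4,sold=2 ship[2->3]=2 ship[1->2]=5 ship[0->1]=5 prod=5 -> inv=[5 9 21 2]
Step 7: demand=4,sold=2 ship[2->3]=2 ship[1->2]=5 ship[0->1]=5 prod=5 -> inv=[5 9 24 2]

5 9 24 2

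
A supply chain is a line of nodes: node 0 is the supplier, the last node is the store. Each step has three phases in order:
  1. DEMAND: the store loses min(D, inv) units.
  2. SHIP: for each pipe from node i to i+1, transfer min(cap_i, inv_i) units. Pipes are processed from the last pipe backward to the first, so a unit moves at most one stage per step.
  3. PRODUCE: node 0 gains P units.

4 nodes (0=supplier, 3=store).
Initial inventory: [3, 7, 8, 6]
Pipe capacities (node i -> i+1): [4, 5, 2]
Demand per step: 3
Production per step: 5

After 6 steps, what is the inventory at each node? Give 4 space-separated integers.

Step 1: demand=3,sold=3 ship[2->3]=2 ship[1->2]=5 ship[0->1]=3 prod=5 -> inv=[5 5 11 5]
Step 2: demand=3,sold=3 ship[2->3]=2 ship[1->2]=5 ship[0->1]=4 prod=5 -> inv=[6 4 14 4]
Step 3: demand=3,sold=3 ship[2->3]=2 ship[1->2]=4 ship[0->1]=4 prod=5 -> inv=[7 4 16 3]
Step 4: demand=3,sold=3 ship[2->3]=2 ship[1->2]=4 ship[0->1]=4 prod=5 -> inv=[8 4 18 2]
Step 5: demand=3,sold=2 ship[2->3]=2 ship[1->2]=4 ship[0->1]=4 prod=5 -> inv=[9 4 20 2]
Step 6: demand=3,sold=2 ship[2->3]=2 ship[1->2]=4 ship[0->1]=4 prod=5 -> inv=[10 4 22 2]

10 4 22 2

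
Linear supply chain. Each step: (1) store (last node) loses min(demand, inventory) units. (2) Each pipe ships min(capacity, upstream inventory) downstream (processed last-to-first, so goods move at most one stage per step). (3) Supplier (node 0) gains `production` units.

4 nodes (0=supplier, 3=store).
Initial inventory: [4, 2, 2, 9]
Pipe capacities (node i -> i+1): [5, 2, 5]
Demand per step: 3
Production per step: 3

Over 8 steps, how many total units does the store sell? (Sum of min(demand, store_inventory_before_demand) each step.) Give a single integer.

Step 1: sold=3 (running total=3) -> [3 4 2 8]
Step 2: sold=3 (running total=6) -> [3 5 2 7]
Step 3: sold=3 (running total=9) -> [3 6 2 6]
Step 4: sold=3 (running total=12) -> [3 7 2 5]
Step 5: sold=3 (running total=15) -> [3 8 2 4]
Step 6: sold=3 (running total=18) -> [3 9 2 3]
Step 7: sold=3 (running total=21) -> [3 10 2 2]
Step 8: sold=2 (running total=23) -> [3 11 2 2]

Answer: 23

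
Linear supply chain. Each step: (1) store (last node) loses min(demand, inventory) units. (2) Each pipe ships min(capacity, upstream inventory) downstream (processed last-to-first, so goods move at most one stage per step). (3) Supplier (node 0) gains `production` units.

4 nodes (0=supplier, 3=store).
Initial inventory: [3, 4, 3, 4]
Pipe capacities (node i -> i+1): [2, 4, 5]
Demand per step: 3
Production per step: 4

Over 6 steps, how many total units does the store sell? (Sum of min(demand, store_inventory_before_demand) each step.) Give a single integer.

Answer: 17

Derivation:
Step 1: sold=3 (running total=3) -> [5 2 4 4]
Step 2: sold=3 (running total=6) -> [7 2 2 5]
Step 3: sold=3 (running total=9) -> [9 2 2 4]
Step 4: sold=3 (running total=12) -> [11 2 2 3]
Step 5: sold=3 (running total=15) -> [13 2 2 2]
Step 6: sold=2 (running total=17) -> [15 2 2 2]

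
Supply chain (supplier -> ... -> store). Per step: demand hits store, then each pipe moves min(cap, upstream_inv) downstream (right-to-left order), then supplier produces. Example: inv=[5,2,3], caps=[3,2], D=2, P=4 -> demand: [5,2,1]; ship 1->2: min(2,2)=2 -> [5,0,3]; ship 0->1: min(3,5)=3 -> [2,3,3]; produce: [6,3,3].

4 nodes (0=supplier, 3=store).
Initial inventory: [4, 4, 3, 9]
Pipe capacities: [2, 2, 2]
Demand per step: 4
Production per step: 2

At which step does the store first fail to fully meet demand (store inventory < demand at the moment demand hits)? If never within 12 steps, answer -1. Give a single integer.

Step 1: demand=4,sold=4 ship[2->3]=2 ship[1->2]=2 ship[0->1]=2 prod=2 -> [4 4 3 7]
Step 2: demand=4,sold=4 ship[2->3]=2 ship[1->2]=2 ship[0->1]=2 prod=2 -> [4 4 3 5]
Step 3: demand=4,sold=4 ship[2->3]=2 ship[1->2]=2 ship[0->1]=2 prod=2 -> [4 4 3 3]
Step 4: demand=4,sold=3 ship[2->3]=2 ship[1->2]=2 ship[0->1]=2 prod=2 -> [4 4 3 2]
Step 5: demand=4,sold=2 ship[2->3]=2 ship[1->2]=2 ship[0->1]=2 prod=2 -> [4 4 3 2]
Step 6: demand=4,sold=2 ship[2->3]=2 ship[1->2]=2 ship[0->1]=2 prod=2 -> [4 4 3 2]
Step 7: demand=4,sold=2 ship[2->3]=2 ship[1->2]=2 ship[0->1]=2 prod=2 -> [4 4 3 2]
Step 8: demand=4,sold=2 ship[2->3]=2 ship[1->2]=2 ship[0->1]=2 prod=2 -> [4 4 3 2]
Step 9: demand=4,sold=2 ship[2->3]=2 ship[1->2]=2 ship[0->1]=2 prod=2 -> [4 4 3 2]
Step 10: demand=4,sold=2 ship[2->3]=2 ship[1->2]=2 ship[0->1]=2 prod=2 -> [4 4 3 2]
Step 11: demand=4,sold=2 ship[2->3]=2 ship[1->2]=2 ship[0->1]=2 prod=2 -> [4 4 3 2]
Step 12: demand=4,sold=2 ship[2->3]=2 ship[1->2]=2 ship[0->1]=2 prod=2 -> [4 4 3 2]
First stockout at step 4

4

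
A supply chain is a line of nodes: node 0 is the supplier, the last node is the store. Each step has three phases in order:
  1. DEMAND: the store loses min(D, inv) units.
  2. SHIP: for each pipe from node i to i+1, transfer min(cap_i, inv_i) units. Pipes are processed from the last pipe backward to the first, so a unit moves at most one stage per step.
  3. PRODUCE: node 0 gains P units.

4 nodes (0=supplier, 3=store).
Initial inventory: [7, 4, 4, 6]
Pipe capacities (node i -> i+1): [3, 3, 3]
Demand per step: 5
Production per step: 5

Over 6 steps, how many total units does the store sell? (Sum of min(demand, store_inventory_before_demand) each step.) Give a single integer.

Step 1: sold=5 (running total=5) -> [9 4 4 4]
Step 2: sold=4 (running total=9) -> [11 4 4 3]
Step 3: sold=3 (running total=12) -> [13 4 4 3]
Step 4: sold=3 (running total=15) -> [15 4 4 3]
Step 5: sold=3 (running total=18) -> [17 4 4 3]
Step 6: sold=3 (running total=21) -> [19 4 4 3]

Answer: 21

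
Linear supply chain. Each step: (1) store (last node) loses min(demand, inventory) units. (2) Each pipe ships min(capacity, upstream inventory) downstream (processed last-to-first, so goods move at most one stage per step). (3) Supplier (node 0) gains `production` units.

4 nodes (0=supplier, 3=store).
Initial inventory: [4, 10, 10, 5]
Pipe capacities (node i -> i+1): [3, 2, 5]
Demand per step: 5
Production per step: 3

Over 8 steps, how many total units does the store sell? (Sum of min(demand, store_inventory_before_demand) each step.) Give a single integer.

Answer: 27

Derivation:
Step 1: sold=5 (running total=5) -> [4 11 7 5]
Step 2: sold=5 (running total=10) -> [4 12 4 5]
Step 3: sold=5 (running total=15) -> [4 13 2 4]
Step 4: sold=4 (running total=19) -> [4 14 2 2]
Step 5: sold=2 (running total=21) -> [4 15 2 2]
Step 6: sold=2 (running total=23) -> [4 16 2 2]
Step 7: sold=2 (running total=25) -> [4 17 2 2]
Step 8: sold=2 (running total=27) -> [4 18 2 2]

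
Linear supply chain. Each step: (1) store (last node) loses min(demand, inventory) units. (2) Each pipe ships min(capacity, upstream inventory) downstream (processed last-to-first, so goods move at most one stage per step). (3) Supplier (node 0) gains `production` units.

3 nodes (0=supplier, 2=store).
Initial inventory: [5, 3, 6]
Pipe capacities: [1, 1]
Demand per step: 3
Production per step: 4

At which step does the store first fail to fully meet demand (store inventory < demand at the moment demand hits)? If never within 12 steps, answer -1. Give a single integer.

Step 1: demand=3,sold=3 ship[1->2]=1 ship[0->1]=1 prod=4 -> [8 3 4]
Step 2: demand=3,sold=3 ship[1->2]=1 ship[0->1]=1 prod=4 -> [11 3 2]
Step 3: demand=3,sold=2 ship[1->2]=1 ship[0->1]=1 prod=4 -> [14 3 1]
Step 4: demand=3,sold=1 ship[1->2]=1 ship[0->1]=1 prod=4 -> [17 3 1]
Step 5: demand=3,sold=1 ship[1->2]=1 ship[0->1]=1 prod=4 -> [20 3 1]
Step 6: demand=3,sold=1 ship[1->2]=1 ship[0->1]=1 prod=4 -> [23 3 1]
Step 7: demand=3,sold=1 ship[1->2]=1 ship[0->1]=1 prod=4 -> [26 3 1]
Step 8: demand=3,sold=1 ship[1->2]=1 ship[0->1]=1 prod=4 -> [29 3 1]
Step 9: demand=3,sold=1 ship[1->2]=1 ship[0->1]=1 prod=4 -> [32 3 1]
Step 10: demand=3,sold=1 ship[1->2]=1 ship[0->1]=1 prod=4 -> [35 3 1]
Step 11: demand=3,sold=1 ship[1->2]=1 ship[0->1]=1 prod=4 -> [38 3 1]
Step 12: demand=3,sold=1 ship[1->2]=1 ship[0->1]=1 prod=4 -> [41 3 1]
First stockout at step 3

3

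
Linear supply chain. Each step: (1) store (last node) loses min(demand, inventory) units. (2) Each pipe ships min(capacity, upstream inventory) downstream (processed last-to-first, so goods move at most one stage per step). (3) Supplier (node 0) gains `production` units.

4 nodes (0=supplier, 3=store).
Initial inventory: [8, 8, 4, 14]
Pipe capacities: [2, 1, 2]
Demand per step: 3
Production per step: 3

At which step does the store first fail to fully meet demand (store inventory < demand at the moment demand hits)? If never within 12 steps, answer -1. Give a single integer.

Step 1: demand=3,sold=3 ship[2->3]=2 ship[1->2]=1 ship[0->1]=2 prod=3 -> [9 9 3 13]
Step 2: demand=3,sold=3 ship[2->3]=2 ship[1->2]=1 ship[0->1]=2 prod=3 -> [10 10 2 12]
Step 3: demand=3,sold=3 ship[2->3]=2 ship[1->2]=1 ship[0->1]=2 prod=3 -> [11 11 1 11]
Step 4: demand=3,sold=3 ship[2->3]=1 ship[1->2]=1 ship[0->1]=2 prod=3 -> [12 12 1 9]
Step 5: demand=3,sold=3 ship[2->3]=1 ship[1->2]=1 ship[0->1]=2 prod=3 -> [13 13 1 7]
Step 6: demand=3,sold=3 ship[2->3]=1 ship[1->2]=1 ship[0->1]=2 prod=3 -> [14 14 1 5]
Step 7: demand=3,sold=3 ship[2->3]=1 ship[1->2]=1 ship[0->1]=2 prod=3 -> [15 15 1 3]
Step 8: demand=3,sold=3 ship[2->3]=1 ship[1->2]=1 ship[0->1]=2 prod=3 -> [16 16 1 1]
Step 9: demand=3,sold=1 ship[2->3]=1 ship[1->2]=1 ship[0->1]=2 prod=3 -> [17 17 1 1]
Step 10: demand=3,sold=1 ship[2->3]=1 ship[1->2]=1 ship[0->1]=2 prod=3 -> [18 18 1 1]
Step 11: demand=3,sold=1 ship[2->3]=1 ship[1->2]=1 ship[0->1]=2 prod=3 -> [19 19 1 1]
Step 12: demand=3,sold=1 ship[2->3]=1 ship[1->2]=1 ship[0->1]=2 prod=3 -> [20 20 1 1]
First stockout at step 9

9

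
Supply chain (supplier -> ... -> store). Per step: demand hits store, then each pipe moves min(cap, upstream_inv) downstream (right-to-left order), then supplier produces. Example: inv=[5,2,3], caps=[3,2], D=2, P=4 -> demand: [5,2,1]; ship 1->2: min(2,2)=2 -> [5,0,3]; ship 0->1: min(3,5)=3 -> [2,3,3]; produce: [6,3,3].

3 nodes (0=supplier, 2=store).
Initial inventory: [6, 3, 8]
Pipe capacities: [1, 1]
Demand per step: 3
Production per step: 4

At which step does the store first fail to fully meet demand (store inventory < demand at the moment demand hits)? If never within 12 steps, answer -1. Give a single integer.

Step 1: demand=3,sold=3 ship[1->2]=1 ship[0->1]=1 prod=4 -> [9 3 6]
Step 2: demand=3,sold=3 ship[1->2]=1 ship[0->1]=1 prod=4 -> [12 3 4]
Step 3: demand=3,sold=3 ship[1->2]=1 ship[0->1]=1 prod=4 -> [15 3 2]
Step 4: demand=3,sold=2 ship[1->2]=1 ship[0->1]=1 prod=4 -> [18 3 1]
Step 5: demand=3,sold=1 ship[1->2]=1 ship[0->1]=1 prod=4 -> [21 3 1]
Step 6: demand=3,sold=1 ship[1->2]=1 ship[0->1]=1 prod=4 -> [24 3 1]
Step 7: demand=3,sold=1 ship[1->2]=1 ship[0->1]=1 prod=4 -> [27 3 1]
Step 8: demand=3,sold=1 ship[1->2]=1 ship[0->1]=1 prod=4 -> [30 3 1]
Step 9: demand=3,sold=1 ship[1->2]=1 ship[0->1]=1 prod=4 -> [33 3 1]
Step 10: demand=3,sold=1 ship[1->2]=1 ship[0->1]=1 prod=4 -> [36 3 1]
Step 11: demand=3,sold=1 ship[1->2]=1 ship[0->1]=1 prod=4 -> [39 3 1]
Step 12: demand=3,sold=1 ship[1->2]=1 ship[0->1]=1 prod=4 -> [42 3 1]
First stockout at step 4

4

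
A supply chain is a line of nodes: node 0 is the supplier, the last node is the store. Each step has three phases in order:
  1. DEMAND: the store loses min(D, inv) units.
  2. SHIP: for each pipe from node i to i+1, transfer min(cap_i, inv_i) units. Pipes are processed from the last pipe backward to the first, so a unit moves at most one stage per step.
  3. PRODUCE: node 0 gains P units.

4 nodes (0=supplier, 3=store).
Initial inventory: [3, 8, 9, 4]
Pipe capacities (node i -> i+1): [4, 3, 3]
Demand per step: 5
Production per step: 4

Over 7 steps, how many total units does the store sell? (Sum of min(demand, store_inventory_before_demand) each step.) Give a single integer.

Step 1: sold=4 (running total=4) -> [4 8 9 3]
Step 2: sold=3 (running total=7) -> [4 9 9 3]
Step 3: sold=3 (running total=10) -> [4 10 9 3]
Step 4: sold=3 (running total=13) -> [4 11 9 3]
Step 5: sold=3 (running total=16) -> [4 12 9 3]
Step 6: sold=3 (running total=19) -> [4 13 9 3]
Step 7: sold=3 (running total=22) -> [4 14 9 3]

Answer: 22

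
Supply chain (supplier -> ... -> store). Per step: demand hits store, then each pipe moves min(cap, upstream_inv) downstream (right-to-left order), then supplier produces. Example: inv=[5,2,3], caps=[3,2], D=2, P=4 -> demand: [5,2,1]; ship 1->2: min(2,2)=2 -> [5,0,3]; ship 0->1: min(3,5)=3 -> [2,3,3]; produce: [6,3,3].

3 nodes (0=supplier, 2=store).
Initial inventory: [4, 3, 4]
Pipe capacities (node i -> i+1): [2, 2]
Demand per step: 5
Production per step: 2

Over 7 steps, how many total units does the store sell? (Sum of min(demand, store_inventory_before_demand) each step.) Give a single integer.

Step 1: sold=4 (running total=4) -> [4 3 2]
Step 2: sold=2 (running total=6) -> [4 3 2]
Step 3: sold=2 (running total=8) -> [4 3 2]
Step 4: sold=2 (running total=10) -> [4 3 2]
Step 5: sold=2 (running total=12) -> [4 3 2]
Step 6: sold=2 (running total=14) -> [4 3 2]
Step 7: sold=2 (running total=16) -> [4 3 2]

Answer: 16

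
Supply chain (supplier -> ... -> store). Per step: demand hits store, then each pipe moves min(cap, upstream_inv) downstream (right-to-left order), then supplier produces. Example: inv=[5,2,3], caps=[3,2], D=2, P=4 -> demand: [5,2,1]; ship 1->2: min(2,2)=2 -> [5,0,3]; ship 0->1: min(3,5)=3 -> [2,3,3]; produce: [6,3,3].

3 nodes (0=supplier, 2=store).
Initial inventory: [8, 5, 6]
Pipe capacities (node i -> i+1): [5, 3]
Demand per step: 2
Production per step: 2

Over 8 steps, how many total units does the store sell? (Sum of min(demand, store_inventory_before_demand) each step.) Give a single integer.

Answer: 16

Derivation:
Step 1: sold=2 (running total=2) -> [5 7 7]
Step 2: sold=2 (running total=4) -> [2 9 8]
Step 3: sold=2 (running total=6) -> [2 8 9]
Step 4: sold=2 (running total=8) -> [2 7 10]
Step 5: sold=2 (running total=10) -> [2 6 11]
Step 6: sold=2 (running total=12) -> [2 5 12]
Step 7: sold=2 (running total=14) -> [2 4 13]
Step 8: sold=2 (running total=16) -> [2 3 14]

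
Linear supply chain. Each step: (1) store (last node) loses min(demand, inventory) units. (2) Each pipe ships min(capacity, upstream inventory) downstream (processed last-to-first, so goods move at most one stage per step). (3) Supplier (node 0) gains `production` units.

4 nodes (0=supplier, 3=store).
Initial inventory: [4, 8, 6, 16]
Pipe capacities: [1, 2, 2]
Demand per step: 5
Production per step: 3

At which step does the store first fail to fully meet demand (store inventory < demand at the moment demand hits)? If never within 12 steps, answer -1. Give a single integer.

Step 1: demand=5,sold=5 ship[2->3]=2 ship[1->2]=2 ship[0->1]=1 prod=3 -> [6 7 6 13]
Step 2: demand=5,sold=5 ship[2->3]=2 ship[1->2]=2 ship[0->1]=1 prod=3 -> [8 6 6 10]
Step 3: demand=5,sold=5 ship[2->3]=2 ship[1->2]=2 ship[0->1]=1 prod=3 -> [10 5 6 7]
Step 4: demand=5,sold=5 ship[2->3]=2 ship[1->2]=2 ship[0->1]=1 prod=3 -> [12 4 6 4]
Step 5: demand=5,sold=4 ship[2->3]=2 ship[1->2]=2 ship[0->1]=1 prod=3 -> [14 3 6 2]
Step 6: demand=5,sold=2 ship[2->3]=2 ship[1->2]=2 ship[0->1]=1 prod=3 -> [16 2 6 2]
Step 7: demand=5,sold=2 ship[2->3]=2 ship[1->2]=2 ship[0->1]=1 prod=3 -> [18 1 6 2]
Step 8: demand=5,sold=2 ship[2->3]=2 ship[1->2]=1 ship[0->1]=1 prod=3 -> [20 1 5 2]
Step 9: demand=5,sold=2 ship[2->3]=2 ship[1->2]=1 ship[0->1]=1 prod=3 -> [22 1 4 2]
Step 10: demand=5,sold=2 ship[2->3]=2 ship[1->2]=1 ship[0->1]=1 prod=3 -> [24 1 3 2]
Step 11: demand=5,sold=2 ship[2->3]=2 ship[1->2]=1 ship[0->1]=1 prod=3 -> [26 1 2 2]
Step 12: demand=5,sold=2 ship[2->3]=2 ship[1->2]=1 ship[0->1]=1 prod=3 -> [28 1 1 2]
First stockout at step 5

5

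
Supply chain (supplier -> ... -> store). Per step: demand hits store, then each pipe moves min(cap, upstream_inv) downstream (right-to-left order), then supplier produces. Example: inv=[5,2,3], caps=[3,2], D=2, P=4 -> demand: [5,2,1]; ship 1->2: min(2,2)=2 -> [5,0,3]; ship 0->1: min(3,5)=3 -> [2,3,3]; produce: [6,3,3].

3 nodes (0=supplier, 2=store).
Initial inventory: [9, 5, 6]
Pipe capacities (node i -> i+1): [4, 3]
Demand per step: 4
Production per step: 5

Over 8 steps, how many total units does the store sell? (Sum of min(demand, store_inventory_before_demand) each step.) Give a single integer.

Step 1: sold=4 (running total=4) -> [10 6 5]
Step 2: sold=4 (running total=8) -> [11 7 4]
Step 3: sold=4 (running total=12) -> [12 8 3]
Step 4: sold=3 (running total=15) -> [13 9 3]
Step 5: sold=3 (running total=18) -> [14 10 3]
Step 6: sold=3 (running total=21) -> [15 11 3]
Step 7: sold=3 (running total=24) -> [16 12 3]
Step 8: sold=3 (running total=27) -> [17 13 3]

Answer: 27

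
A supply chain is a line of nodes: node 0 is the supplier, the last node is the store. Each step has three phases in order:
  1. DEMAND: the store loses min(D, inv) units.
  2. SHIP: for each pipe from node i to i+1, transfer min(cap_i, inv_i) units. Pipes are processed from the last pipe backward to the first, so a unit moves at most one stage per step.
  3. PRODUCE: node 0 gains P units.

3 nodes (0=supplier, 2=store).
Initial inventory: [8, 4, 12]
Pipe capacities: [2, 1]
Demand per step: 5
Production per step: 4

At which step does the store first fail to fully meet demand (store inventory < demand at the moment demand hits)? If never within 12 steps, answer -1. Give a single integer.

Step 1: demand=5,sold=5 ship[1->2]=1 ship[0->1]=2 prod=4 -> [10 5 8]
Step 2: demand=5,sold=5 ship[1->2]=1 ship[0->1]=2 prod=4 -> [12 6 4]
Step 3: demand=5,sold=4 ship[1->2]=1 ship[0->1]=2 prod=4 -> [14 7 1]
Step 4: demand=5,sold=1 ship[1->2]=1 ship[0->1]=2 prod=4 -> [16 8 1]
Step 5: demand=5,sold=1 ship[1->2]=1 ship[0->1]=2 prod=4 -> [18 9 1]
Step 6: demand=5,sold=1 ship[1->2]=1 ship[0->1]=2 prod=4 -> [20 10 1]
Step 7: demand=5,sold=1 ship[1->2]=1 ship[0->1]=2 prod=4 -> [22 11 1]
Step 8: demand=5,sold=1 ship[1->2]=1 ship[0->1]=2 prod=4 -> [24 12 1]
Step 9: demand=5,sold=1 ship[1->2]=1 ship[0->1]=2 prod=4 -> [26 13 1]
Step 10: demand=5,sold=1 ship[1->2]=1 ship[0->1]=2 prod=4 -> [28 14 1]
Step 11: demand=5,sold=1 ship[1->2]=1 ship[0->1]=2 prod=4 -> [30 15 1]
Step 12: demand=5,sold=1 ship[1->2]=1 ship[0->1]=2 prod=4 -> [32 16 1]
First stockout at step 3

3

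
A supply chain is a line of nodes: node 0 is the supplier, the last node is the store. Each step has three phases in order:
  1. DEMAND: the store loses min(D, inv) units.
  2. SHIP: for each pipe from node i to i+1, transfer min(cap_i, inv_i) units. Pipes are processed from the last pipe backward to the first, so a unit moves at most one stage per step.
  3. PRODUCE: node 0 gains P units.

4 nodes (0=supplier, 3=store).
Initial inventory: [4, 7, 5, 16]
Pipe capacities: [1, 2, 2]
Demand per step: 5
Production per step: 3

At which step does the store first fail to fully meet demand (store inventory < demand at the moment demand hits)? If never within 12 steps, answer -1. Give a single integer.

Step 1: demand=5,sold=5 ship[2->3]=2 ship[1->2]=2 ship[0->1]=1 prod=3 -> [6 6 5 13]
Step 2: demand=5,sold=5 ship[2->3]=2 ship[1->2]=2 ship[0->1]=1 prod=3 -> [8 5 5 10]
Step 3: demand=5,sold=5 ship[2->3]=2 ship[1->2]=2 ship[0->1]=1 prod=3 -> [10 4 5 7]
Step 4: demand=5,sold=5 ship[2->3]=2 ship[1->2]=2 ship[0->1]=1 prod=3 -> [12 3 5 4]
Step 5: demand=5,sold=4 ship[2->3]=2 ship[1->2]=2 ship[0->1]=1 prod=3 -> [14 2 5 2]
Step 6: demand=5,sold=2 ship[2->3]=2 ship[1->2]=2 ship[0->1]=1 prod=3 -> [16 1 5 2]
Step 7: demand=5,sold=2 ship[2->3]=2 ship[1->2]=1 ship[0->1]=1 prod=3 -> [18 1 4 2]
Step 8: demand=5,sold=2 ship[2->3]=2 ship[1->2]=1 ship[0->1]=1 prod=3 -> [20 1 3 2]
Step 9: demand=5,sold=2 ship[2->3]=2 ship[1->2]=1 ship[0->1]=1 prod=3 -> [22 1 2 2]
Step 10: demand=5,sold=2 ship[2->3]=2 ship[1->2]=1 ship[0->1]=1 prod=3 -> [24 1 1 2]
Step 11: demand=5,sold=2 ship[2->3]=1 ship[1->2]=1 ship[0->1]=1 prod=3 -> [26 1 1 1]
Step 12: demand=5,sold=1 ship[2->3]=1 ship[1->2]=1 ship[0->1]=1 prod=3 -> [28 1 1 1]
First stockout at step 5

5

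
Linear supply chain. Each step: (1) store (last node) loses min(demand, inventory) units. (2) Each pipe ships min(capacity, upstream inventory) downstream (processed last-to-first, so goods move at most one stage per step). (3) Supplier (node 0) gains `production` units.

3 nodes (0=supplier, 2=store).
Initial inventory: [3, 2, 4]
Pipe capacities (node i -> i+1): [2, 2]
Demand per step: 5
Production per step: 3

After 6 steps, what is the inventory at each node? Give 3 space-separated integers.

Step 1: demand=5,sold=4 ship[1->2]=2 ship[0->1]=2 prod=3 -> inv=[4 2 2]
Step 2: demand=5,sold=2 ship[1->2]=2 ship[0->1]=2 prod=3 -> inv=[5 2 2]
Step 3: demand=5,sold=2 ship[1->2]=2 ship[0->1]=2 prod=3 -> inv=[6 2 2]
Step 4: demand=5,sold=2 ship[1->2]=2 ship[0->1]=2 prod=3 -> inv=[7 2 2]
Step 5: demand=5,sold=2 ship[1->2]=2 ship[0->1]=2 prod=3 -> inv=[8 2 2]
Step 6: demand=5,sold=2 ship[1->2]=2 ship[0->1]=2 prod=3 -> inv=[9 2 2]

9 2 2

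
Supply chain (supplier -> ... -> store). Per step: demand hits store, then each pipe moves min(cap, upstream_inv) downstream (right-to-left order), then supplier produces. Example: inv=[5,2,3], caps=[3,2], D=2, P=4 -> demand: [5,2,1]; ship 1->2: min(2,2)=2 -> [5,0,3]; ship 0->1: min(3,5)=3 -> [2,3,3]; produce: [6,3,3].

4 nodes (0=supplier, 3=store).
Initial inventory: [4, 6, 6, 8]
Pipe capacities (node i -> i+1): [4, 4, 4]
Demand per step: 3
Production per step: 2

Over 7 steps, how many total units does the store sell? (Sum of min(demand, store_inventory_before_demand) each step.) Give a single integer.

Step 1: sold=3 (running total=3) -> [2 6 6 9]
Step 2: sold=3 (running total=6) -> [2 4 6 10]
Step 3: sold=3 (running total=9) -> [2 2 6 11]
Step 4: sold=3 (running total=12) -> [2 2 4 12]
Step 5: sold=3 (running total=15) -> [2 2 2 13]
Step 6: sold=3 (running total=18) -> [2 2 2 12]
Step 7: sold=3 (running total=21) -> [2 2 2 11]

Answer: 21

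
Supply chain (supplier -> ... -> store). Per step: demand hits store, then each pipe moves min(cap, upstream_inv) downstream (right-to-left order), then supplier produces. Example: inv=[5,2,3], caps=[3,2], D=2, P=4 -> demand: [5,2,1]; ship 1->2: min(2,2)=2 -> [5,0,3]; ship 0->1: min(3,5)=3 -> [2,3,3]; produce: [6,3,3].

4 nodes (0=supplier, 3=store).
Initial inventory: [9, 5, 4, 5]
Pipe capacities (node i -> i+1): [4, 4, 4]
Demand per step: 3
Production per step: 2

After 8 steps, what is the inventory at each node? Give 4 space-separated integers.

Step 1: demand=3,sold=3 ship[2->3]=4 ship[1->2]=4 ship[0->1]=4 prod=2 -> inv=[7 5 4 6]
Step 2: demand=3,sold=3 ship[2->3]=4 ship[1->2]=4 ship[0->1]=4 prod=2 -> inv=[5 5 4 7]
Step 3: demand=3,sold=3 ship[2->3]=4 ship[1->2]=4 ship[0->1]=4 prod=2 -> inv=[3 5 4 8]
Step 4: demand=3,sold=3 ship[2->3]=4 ship[1->2]=4 ship[0->1]=3 prod=2 -> inv=[2 4 4 9]
Step 5: demand=3,sold=3 ship[2->3]=4 ship[1->2]=4 ship[0->1]=2 prod=2 -> inv=[2 2 4 10]
Step 6: demand=3,sold=3 ship[2->3]=4 ship[1->2]=2 ship[0->1]=2 prod=2 -> inv=[2 2 2 11]
Step 7: demand=3,sold=3 ship[2->3]=2 ship[1->2]=2 ship[0->1]=2 prod=2 -> inv=[2 2 2 10]
Step 8: demand=3,sold=3 ship[2->3]=2 ship[1->2]=2 ship[0->1]=2 prod=2 -> inv=[2 2 2 9]

2 2 2 9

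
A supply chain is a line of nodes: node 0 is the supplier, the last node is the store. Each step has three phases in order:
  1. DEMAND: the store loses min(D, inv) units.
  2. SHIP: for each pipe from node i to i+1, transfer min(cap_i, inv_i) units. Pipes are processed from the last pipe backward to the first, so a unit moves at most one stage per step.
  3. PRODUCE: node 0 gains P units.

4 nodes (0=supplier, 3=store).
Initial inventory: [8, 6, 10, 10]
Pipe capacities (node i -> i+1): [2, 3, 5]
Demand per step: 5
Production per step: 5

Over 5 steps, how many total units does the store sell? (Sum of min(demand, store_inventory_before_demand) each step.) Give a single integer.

Step 1: sold=5 (running total=5) -> [11 5 8 10]
Step 2: sold=5 (running total=10) -> [14 4 6 10]
Step 3: sold=5 (running total=15) -> [17 3 4 10]
Step 4: sold=5 (running total=20) -> [20 2 3 9]
Step 5: sold=5 (running total=25) -> [23 2 2 7]

Answer: 25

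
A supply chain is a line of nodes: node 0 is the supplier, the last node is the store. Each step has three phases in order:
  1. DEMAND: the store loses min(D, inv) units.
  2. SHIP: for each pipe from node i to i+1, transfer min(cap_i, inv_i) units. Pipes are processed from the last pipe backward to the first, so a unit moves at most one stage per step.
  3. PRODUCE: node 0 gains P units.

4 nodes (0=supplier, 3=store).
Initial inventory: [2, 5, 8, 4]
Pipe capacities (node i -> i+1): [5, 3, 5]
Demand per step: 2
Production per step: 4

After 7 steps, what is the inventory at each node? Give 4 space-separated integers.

Step 1: demand=2,sold=2 ship[2->3]=5 ship[1->2]=3 ship[0->1]=2 prod=4 -> inv=[4 4 6 7]
Step 2: demand=2,sold=2 ship[2->3]=5 ship[1->2]=3 ship[0->1]=4 prod=4 -> inv=[4 5 4 10]
Step 3: demand=2,sold=2 ship[2->3]=4 ship[1->2]=3 ship[0->1]=4 prod=4 -> inv=[4 6 3 12]
Step 4: demand=2,sold=2 ship[2->3]=3 ship[1->2]=3 ship[0->1]=4 prod=4 -> inv=[4 7 3 13]
Step 5: demand=2,sold=2 ship[2->3]=3 ship[1->2]=3 ship[0->1]=4 prod=4 -> inv=[4 8 3 14]
Step 6: demand=2,sold=2 ship[2->3]=3 ship[1->2]=3 ship[0->1]=4 prod=4 -> inv=[4 9 3 15]
Step 7: demand=2,sold=2 ship[2->3]=3 ship[1->2]=3 ship[0->1]=4 prod=4 -> inv=[4 10 3 16]

4 10 3 16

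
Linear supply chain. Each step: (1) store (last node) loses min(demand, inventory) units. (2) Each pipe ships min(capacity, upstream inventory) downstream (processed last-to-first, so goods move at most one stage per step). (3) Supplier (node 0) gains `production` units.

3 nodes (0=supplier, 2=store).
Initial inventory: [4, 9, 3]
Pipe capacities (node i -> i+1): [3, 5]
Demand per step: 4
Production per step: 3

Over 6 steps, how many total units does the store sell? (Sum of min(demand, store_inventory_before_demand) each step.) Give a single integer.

Answer: 23

Derivation:
Step 1: sold=3 (running total=3) -> [4 7 5]
Step 2: sold=4 (running total=7) -> [4 5 6]
Step 3: sold=4 (running total=11) -> [4 3 7]
Step 4: sold=4 (running total=15) -> [4 3 6]
Step 5: sold=4 (running total=19) -> [4 3 5]
Step 6: sold=4 (running total=23) -> [4 3 4]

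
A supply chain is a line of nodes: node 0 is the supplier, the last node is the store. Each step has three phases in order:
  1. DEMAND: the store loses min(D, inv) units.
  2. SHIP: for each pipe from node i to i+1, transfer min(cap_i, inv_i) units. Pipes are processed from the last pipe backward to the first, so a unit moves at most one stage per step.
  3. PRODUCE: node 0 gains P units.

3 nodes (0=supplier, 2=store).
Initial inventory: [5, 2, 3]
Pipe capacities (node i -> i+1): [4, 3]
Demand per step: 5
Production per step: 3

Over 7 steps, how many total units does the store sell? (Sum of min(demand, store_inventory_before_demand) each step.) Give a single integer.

Answer: 20

Derivation:
Step 1: sold=3 (running total=3) -> [4 4 2]
Step 2: sold=2 (running total=5) -> [3 5 3]
Step 3: sold=3 (running total=8) -> [3 5 3]
Step 4: sold=3 (running total=11) -> [3 5 3]
Step 5: sold=3 (running total=14) -> [3 5 3]
Step 6: sold=3 (running total=17) -> [3 5 3]
Step 7: sold=3 (running total=20) -> [3 5 3]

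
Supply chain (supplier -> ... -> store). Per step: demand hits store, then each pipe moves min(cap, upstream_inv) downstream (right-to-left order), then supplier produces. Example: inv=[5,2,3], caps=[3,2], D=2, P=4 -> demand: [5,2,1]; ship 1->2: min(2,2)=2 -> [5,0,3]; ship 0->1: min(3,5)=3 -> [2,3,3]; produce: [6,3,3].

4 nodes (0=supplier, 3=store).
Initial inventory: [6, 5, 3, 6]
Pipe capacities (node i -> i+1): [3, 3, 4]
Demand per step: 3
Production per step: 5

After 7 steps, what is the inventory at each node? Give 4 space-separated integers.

Step 1: demand=3,sold=3 ship[2->3]=3 ship[1->2]=3 ship[0->1]=3 prod=5 -> inv=[8 5 3 6]
Step 2: demand=3,sold=3 ship[2->3]=3 ship[1->2]=3 ship[0->1]=3 prod=5 -> inv=[10 5 3 6]
Step 3: demand=3,sold=3 ship[2->3]=3 ship[1->2]=3 ship[0->1]=3 prod=5 -> inv=[12 5 3 6]
Step 4: demand=3,sold=3 ship[2->3]=3 ship[1->2]=3 ship[0->1]=3 prod=5 -> inv=[14 5 3 6]
Step 5: demand=3,sold=3 ship[2->3]=3 ship[1->2]=3 ship[0->1]=3 prod=5 -> inv=[16 5 3 6]
Step 6: demand=3,sold=3 ship[2->3]=3 ship[1->2]=3 ship[0->1]=3 prod=5 -> inv=[18 5 3 6]
Step 7: demand=3,sold=3 ship[2->3]=3 ship[1->2]=3 ship[0->1]=3 prod=5 -> inv=[20 5 3 6]

20 5 3 6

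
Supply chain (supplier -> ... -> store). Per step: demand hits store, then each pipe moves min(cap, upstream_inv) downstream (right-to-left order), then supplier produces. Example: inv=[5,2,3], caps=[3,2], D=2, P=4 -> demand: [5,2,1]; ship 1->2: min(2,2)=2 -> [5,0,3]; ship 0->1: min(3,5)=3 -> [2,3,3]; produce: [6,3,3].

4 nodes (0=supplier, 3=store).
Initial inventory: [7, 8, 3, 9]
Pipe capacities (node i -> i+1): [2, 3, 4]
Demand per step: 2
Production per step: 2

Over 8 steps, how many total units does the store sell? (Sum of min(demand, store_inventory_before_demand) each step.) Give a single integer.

Answer: 16

Derivation:
Step 1: sold=2 (running total=2) -> [7 7 3 10]
Step 2: sold=2 (running total=4) -> [7 6 3 11]
Step 3: sold=2 (running total=6) -> [7 5 3 12]
Step 4: sold=2 (running total=8) -> [7 4 3 13]
Step 5: sold=2 (running total=10) -> [7 3 3 14]
Step 6: sold=2 (running total=12) -> [7 2 3 15]
Step 7: sold=2 (running total=14) -> [7 2 2 16]
Step 8: sold=2 (running total=16) -> [7 2 2 16]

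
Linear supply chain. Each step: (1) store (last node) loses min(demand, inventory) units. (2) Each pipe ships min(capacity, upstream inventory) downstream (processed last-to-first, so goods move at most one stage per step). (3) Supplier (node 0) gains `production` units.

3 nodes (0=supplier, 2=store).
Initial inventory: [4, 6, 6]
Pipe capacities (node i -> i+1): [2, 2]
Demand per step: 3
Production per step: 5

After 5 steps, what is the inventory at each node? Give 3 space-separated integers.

Step 1: demand=3,sold=3 ship[1->2]=2 ship[0->1]=2 prod=5 -> inv=[7 6 5]
Step 2: demand=3,sold=3 ship[1->2]=2 ship[0->1]=2 prod=5 -> inv=[10 6 4]
Step 3: demand=3,sold=3 ship[1->2]=2 ship[0->1]=2 prod=5 -> inv=[13 6 3]
Step 4: demand=3,sold=3 ship[1->2]=2 ship[0->1]=2 prod=5 -> inv=[16 6 2]
Step 5: demand=3,sold=2 ship[1->2]=2 ship[0->1]=2 prod=5 -> inv=[19 6 2]

19 6 2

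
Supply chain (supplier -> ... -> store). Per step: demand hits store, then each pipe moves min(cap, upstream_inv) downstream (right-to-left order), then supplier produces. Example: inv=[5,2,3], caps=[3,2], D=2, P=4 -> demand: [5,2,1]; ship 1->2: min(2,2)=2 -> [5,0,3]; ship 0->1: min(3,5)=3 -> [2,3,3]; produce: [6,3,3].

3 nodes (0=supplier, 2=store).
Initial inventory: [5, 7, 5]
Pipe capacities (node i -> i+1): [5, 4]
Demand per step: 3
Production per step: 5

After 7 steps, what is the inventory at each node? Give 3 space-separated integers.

Step 1: demand=3,sold=3 ship[1->2]=4 ship[0->1]=5 prod=5 -> inv=[5 8 6]
Step 2: demand=3,sold=3 ship[1->2]=4 ship[0->1]=5 prod=5 -> inv=[5 9 7]
Step 3: demand=3,sold=3 ship[1->2]=4 ship[0->1]=5 prod=5 -> inv=[5 10 8]
Step 4: demand=3,sold=3 ship[1->2]=4 ship[0->1]=5 prod=5 -> inv=[5 11 9]
Step 5: demand=3,sold=3 ship[1->2]=4 ship[0->1]=5 prod=5 -> inv=[5 12 10]
Step 6: demand=3,sold=3 ship[1->2]=4 ship[0->1]=5 prod=5 -> inv=[5 13 11]
Step 7: demand=3,sold=3 ship[1->2]=4 ship[0->1]=5 prod=5 -> inv=[5 14 12]

5 14 12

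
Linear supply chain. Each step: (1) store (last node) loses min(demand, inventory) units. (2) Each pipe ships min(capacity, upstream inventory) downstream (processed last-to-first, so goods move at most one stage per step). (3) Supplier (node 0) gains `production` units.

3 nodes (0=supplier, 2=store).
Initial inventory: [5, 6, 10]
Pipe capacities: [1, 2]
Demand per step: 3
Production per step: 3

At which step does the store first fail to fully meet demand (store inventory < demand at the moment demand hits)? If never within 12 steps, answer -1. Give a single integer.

Step 1: demand=3,sold=3 ship[1->2]=2 ship[0->1]=1 prod=3 -> [7 5 9]
Step 2: demand=3,sold=3 ship[1->2]=2 ship[0->1]=1 prod=3 -> [9 4 8]
Step 3: demand=3,sold=3 ship[1->2]=2 ship[0->1]=1 prod=3 -> [11 3 7]
Step 4: demand=3,sold=3 ship[1->2]=2 ship[0->1]=1 prod=3 -> [13 2 6]
Step 5: demand=3,sold=3 ship[1->2]=2 ship[0->1]=1 prod=3 -> [15 1 5]
Step 6: demand=3,sold=3 ship[1->2]=1 ship[0->1]=1 prod=3 -> [17 1 3]
Step 7: demand=3,sold=3 ship[1->2]=1 ship[0->1]=1 prod=3 -> [19 1 1]
Step 8: demand=3,sold=1 ship[1->2]=1 ship[0->1]=1 prod=3 -> [21 1 1]
Step 9: demand=3,sold=1 ship[1->2]=1 ship[0->1]=1 prod=3 -> [23 1 1]
Step 10: demand=3,sold=1 ship[1->2]=1 ship[0->1]=1 prod=3 -> [25 1 1]
Step 11: demand=3,sold=1 ship[1->2]=1 ship[0->1]=1 prod=3 -> [27 1 1]
Step 12: demand=3,sold=1 ship[1->2]=1 ship[0->1]=1 prod=3 -> [29 1 1]
First stockout at step 8

8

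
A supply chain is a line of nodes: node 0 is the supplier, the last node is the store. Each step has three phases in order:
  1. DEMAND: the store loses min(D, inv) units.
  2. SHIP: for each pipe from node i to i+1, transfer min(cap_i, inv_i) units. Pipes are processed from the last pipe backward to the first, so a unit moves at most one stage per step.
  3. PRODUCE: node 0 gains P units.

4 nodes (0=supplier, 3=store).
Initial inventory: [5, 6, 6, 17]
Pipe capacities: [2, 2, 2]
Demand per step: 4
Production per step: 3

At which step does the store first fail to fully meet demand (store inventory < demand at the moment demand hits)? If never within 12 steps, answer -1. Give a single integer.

Step 1: demand=4,sold=4 ship[2->3]=2 ship[1->2]=2 ship[0->1]=2 prod=3 -> [6 6 6 15]
Step 2: demand=4,sold=4 ship[2->3]=2 ship[1->2]=2 ship[0->1]=2 prod=3 -> [7 6 6 13]
Step 3: demand=4,sold=4 ship[2->3]=2 ship[1->2]=2 ship[0->1]=2 prod=3 -> [8 6 6 11]
Step 4: demand=4,sold=4 ship[2->3]=2 ship[1->2]=2 ship[0->1]=2 prod=3 -> [9 6 6 9]
Step 5: demand=4,sold=4 ship[2->3]=2 ship[1->2]=2 ship[0->1]=2 prod=3 -> [10 6 6 7]
Step 6: demand=4,sold=4 ship[2->3]=2 ship[1->2]=2 ship[0->1]=2 prod=3 -> [11 6 6 5]
Step 7: demand=4,sold=4 ship[2->3]=2 ship[1->2]=2 ship[0->1]=2 prod=3 -> [12 6 6 3]
Step 8: demand=4,sold=3 ship[2->3]=2 ship[1->2]=2 ship[0->1]=2 prod=3 -> [13 6 6 2]
Step 9: demand=4,sold=2 ship[2->3]=2 ship[1->2]=2 ship[0->1]=2 prod=3 -> [14 6 6 2]
Step 10: demand=4,sold=2 ship[2->3]=2 ship[1->2]=2 ship[0->1]=2 prod=3 -> [15 6 6 2]
Step 11: demand=4,sold=2 ship[2->3]=2 ship[1->2]=2 ship[0->1]=2 prod=3 -> [16 6 6 2]
Step 12: demand=4,sold=2 ship[2->3]=2 ship[1->2]=2 ship[0->1]=2 prod=3 -> [17 6 6 2]
First stockout at step 8

8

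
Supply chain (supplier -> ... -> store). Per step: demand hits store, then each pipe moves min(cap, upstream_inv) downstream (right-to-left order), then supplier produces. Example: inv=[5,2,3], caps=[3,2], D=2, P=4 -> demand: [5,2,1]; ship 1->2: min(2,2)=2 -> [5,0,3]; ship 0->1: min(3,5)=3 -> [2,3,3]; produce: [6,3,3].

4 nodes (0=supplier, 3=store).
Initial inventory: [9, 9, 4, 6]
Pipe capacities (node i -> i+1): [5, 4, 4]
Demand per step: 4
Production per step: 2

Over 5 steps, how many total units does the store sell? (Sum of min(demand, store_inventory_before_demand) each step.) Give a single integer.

Step 1: sold=4 (running total=4) -> [6 10 4 6]
Step 2: sold=4 (running total=8) -> [3 11 4 6]
Step 3: sold=4 (running total=12) -> [2 10 4 6]
Step 4: sold=4 (running total=16) -> [2 8 4 6]
Step 5: sold=4 (running total=20) -> [2 6 4 6]

Answer: 20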